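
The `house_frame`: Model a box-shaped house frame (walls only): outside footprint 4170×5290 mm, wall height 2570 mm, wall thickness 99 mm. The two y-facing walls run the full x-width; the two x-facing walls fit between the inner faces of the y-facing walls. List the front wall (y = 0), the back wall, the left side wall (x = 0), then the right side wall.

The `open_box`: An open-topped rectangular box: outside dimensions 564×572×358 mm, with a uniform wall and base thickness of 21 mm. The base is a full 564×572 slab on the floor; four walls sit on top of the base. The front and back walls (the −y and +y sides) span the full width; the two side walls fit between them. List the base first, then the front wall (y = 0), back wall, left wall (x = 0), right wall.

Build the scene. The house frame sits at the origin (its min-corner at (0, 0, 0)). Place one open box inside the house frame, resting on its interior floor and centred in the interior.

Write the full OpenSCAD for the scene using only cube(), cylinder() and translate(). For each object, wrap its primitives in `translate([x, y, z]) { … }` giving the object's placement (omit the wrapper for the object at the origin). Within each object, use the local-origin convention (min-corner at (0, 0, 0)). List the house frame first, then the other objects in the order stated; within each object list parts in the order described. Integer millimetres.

cube([4170, 99, 2570]);
translate([0, 5191, 0]) cube([4170, 99, 2570]);
translate([0, 99, 0]) cube([99, 5092, 2570]);
translate([4071, 99, 0]) cube([99, 5092, 2570]);
translate([1803, 2359, 0]) {
  cube([564, 572, 21]);
  translate([0, 0, 21]) cube([564, 21, 337]);
  translate([0, 551, 21]) cube([564, 21, 337]);
  translate([0, 21, 21]) cube([21, 530, 337]);
  translate([543, 21, 21]) cube([21, 530, 337]);
}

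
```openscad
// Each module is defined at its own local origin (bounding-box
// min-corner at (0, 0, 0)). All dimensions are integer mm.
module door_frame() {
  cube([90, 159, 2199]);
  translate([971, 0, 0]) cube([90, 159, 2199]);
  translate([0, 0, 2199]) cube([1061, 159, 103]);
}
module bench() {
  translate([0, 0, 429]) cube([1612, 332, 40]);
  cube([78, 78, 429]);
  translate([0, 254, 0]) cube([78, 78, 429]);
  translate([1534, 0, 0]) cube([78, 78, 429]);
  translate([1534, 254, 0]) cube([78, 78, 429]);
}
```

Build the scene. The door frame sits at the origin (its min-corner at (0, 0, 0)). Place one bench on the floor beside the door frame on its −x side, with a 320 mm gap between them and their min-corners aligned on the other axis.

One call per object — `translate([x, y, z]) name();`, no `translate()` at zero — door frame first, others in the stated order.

door_frame();
translate([-1932, 0, 0]) bench();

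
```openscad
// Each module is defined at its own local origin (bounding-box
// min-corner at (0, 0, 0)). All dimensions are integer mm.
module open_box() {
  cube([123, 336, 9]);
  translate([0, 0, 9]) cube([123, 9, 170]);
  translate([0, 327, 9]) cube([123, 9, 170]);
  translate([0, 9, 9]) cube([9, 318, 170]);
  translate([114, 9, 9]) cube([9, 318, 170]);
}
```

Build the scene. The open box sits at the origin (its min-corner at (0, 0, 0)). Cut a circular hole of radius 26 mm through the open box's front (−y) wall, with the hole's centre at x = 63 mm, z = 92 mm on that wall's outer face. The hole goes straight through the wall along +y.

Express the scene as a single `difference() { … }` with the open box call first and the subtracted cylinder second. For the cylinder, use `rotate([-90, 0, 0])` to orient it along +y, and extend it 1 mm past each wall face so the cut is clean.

difference() {
  open_box();
  translate([63, -1, 92]) rotate([-90, 0, 0]) cylinder(h = 11, r = 26);
}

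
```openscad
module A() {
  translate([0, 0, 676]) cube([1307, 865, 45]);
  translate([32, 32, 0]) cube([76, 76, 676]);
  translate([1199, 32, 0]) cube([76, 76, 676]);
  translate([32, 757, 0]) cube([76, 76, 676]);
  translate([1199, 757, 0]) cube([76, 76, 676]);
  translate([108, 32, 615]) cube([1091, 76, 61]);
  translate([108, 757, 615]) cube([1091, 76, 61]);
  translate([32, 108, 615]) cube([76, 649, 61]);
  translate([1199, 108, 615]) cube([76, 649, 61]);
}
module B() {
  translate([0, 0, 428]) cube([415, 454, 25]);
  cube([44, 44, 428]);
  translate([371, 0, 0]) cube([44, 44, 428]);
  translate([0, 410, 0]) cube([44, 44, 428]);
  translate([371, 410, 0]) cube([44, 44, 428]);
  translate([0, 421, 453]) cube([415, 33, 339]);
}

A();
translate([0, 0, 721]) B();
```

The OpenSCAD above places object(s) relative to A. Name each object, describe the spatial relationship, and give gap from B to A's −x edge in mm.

A is a table. B is a chair. The chair is on top of the table. The gap from the chair to the table's −x edge is 0 mm.

The chair's min-x is at 0; the table's min-x is 0; gap = 0 mm.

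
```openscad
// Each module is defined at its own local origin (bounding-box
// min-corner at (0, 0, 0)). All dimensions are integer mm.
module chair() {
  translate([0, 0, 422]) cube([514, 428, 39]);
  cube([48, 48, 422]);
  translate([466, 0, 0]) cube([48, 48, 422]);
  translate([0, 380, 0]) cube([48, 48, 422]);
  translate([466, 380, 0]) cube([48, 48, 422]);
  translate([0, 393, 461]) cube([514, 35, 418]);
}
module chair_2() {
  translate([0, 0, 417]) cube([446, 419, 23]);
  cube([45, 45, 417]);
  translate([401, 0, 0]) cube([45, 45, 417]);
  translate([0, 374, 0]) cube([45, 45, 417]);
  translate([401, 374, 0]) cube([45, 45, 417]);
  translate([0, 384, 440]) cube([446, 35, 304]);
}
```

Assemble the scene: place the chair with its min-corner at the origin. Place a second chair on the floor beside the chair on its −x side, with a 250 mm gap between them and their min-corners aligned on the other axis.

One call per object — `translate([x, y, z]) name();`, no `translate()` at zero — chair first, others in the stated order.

chair();
translate([-696, 0, 0]) chair_2();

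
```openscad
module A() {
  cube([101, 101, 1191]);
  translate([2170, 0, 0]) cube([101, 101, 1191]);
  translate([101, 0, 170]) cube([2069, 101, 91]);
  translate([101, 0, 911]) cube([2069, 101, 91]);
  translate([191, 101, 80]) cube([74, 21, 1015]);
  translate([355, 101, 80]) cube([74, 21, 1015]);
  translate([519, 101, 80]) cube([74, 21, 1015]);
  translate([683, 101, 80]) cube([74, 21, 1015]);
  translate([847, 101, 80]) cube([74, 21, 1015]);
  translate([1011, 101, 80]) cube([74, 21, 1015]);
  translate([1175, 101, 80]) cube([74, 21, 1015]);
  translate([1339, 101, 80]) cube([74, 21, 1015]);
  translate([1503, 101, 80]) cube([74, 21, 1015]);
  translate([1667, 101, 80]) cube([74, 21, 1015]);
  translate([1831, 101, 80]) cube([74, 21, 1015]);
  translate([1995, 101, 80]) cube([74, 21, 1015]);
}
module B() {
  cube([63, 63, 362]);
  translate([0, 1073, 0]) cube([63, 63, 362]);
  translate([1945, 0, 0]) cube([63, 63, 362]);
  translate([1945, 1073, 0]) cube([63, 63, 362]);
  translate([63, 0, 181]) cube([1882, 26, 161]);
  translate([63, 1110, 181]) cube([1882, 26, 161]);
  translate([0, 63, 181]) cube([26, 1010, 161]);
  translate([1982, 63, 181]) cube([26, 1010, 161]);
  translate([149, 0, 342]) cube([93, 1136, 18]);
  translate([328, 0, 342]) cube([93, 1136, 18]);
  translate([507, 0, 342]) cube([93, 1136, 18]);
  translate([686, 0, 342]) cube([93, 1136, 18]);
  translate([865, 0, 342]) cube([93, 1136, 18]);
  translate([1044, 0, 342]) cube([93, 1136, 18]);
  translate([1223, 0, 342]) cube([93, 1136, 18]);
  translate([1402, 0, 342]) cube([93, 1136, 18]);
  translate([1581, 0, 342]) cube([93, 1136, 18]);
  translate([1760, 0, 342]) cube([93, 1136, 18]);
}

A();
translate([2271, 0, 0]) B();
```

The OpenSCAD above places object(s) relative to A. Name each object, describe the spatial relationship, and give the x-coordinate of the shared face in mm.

The fence section's +x face and the bed frame's −x face are both at x = 2271 mm.

A is a fence section. B is a bed frame. The bed frame is against the fence section's +x side, with their −y faces flush. The x-coordinate of the shared face is 2271 mm.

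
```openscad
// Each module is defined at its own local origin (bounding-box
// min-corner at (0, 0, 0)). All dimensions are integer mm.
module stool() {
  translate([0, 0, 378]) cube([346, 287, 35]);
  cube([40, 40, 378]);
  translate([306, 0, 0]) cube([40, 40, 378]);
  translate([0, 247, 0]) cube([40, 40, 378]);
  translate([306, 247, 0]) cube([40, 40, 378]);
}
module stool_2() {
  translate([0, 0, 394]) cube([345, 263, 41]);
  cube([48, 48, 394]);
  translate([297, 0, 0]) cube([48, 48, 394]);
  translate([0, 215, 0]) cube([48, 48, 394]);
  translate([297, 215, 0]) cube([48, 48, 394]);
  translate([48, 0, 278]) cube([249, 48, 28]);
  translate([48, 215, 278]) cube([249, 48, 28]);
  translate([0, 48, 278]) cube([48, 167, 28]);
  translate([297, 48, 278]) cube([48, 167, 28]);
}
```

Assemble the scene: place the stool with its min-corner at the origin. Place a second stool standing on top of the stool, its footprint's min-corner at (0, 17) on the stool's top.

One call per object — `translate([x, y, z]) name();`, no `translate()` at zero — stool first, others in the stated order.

stool();
translate([0, 17, 413]) stool_2();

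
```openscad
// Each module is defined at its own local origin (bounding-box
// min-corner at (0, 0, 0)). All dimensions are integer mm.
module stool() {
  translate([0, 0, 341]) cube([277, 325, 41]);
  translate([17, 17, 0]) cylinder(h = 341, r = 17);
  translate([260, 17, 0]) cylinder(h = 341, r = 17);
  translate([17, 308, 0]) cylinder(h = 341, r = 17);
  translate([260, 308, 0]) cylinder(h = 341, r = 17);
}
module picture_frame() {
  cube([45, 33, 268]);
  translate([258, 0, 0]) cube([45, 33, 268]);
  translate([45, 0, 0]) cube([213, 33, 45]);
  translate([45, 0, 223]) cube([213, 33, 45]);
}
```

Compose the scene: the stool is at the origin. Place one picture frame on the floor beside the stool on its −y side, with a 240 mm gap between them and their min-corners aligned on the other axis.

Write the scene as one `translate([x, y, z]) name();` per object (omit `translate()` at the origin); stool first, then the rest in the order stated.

stool();
translate([0, -273, 0]) picture_frame();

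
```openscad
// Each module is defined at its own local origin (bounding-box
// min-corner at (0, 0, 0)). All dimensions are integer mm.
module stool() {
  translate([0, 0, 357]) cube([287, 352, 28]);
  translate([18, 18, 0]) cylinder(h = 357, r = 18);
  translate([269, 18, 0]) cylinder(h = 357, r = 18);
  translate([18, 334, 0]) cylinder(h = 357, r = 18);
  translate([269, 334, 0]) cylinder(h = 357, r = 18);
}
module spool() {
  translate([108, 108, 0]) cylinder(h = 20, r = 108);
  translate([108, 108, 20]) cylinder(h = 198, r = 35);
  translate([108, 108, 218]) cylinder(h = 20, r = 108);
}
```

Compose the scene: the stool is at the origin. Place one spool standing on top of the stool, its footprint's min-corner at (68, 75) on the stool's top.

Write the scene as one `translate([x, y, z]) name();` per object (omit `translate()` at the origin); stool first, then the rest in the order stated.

stool();
translate([68, 75, 385]) spool();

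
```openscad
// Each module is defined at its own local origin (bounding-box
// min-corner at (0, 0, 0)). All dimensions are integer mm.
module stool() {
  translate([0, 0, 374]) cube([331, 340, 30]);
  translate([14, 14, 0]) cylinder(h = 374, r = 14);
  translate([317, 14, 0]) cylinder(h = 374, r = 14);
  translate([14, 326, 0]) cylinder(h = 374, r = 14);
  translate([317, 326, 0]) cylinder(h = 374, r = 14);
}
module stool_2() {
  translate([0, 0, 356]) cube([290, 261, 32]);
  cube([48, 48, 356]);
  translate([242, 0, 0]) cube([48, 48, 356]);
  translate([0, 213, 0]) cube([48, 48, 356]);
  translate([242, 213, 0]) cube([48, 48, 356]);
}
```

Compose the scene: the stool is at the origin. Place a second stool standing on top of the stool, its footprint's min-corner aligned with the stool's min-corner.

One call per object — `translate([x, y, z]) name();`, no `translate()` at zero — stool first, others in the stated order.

stool();
translate([0, 0, 404]) stool_2();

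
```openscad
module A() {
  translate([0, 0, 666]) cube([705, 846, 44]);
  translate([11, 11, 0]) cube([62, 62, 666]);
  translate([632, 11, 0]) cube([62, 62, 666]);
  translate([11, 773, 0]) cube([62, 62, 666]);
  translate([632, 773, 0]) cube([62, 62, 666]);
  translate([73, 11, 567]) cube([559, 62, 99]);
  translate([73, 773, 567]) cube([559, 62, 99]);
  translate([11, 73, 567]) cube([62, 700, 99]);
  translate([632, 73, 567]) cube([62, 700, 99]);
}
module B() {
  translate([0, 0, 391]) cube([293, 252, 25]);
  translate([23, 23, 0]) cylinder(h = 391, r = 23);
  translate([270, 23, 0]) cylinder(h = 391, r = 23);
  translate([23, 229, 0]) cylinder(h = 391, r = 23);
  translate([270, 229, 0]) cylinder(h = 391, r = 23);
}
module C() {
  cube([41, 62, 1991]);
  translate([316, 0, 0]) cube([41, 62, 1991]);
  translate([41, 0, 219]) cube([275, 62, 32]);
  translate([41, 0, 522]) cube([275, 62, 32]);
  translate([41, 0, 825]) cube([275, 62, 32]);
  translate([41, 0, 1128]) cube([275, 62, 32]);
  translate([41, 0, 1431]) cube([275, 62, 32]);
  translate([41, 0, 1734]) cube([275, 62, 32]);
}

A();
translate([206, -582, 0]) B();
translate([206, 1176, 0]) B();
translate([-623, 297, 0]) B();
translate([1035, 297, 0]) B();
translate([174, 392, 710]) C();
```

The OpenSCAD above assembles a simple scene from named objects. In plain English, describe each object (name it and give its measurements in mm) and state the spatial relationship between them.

A is a table with a 705×846 mm rectangular top, 44 mm thick, top surface at z = 710 mm, supported by four 62×62 mm square legs, each inset 11 mm from the nearest pair of top edges, running from the floor. Four apron rails, 62 mm thick and 99 mm tall, run between adjacent legs with their top edges flush with the underside of the top and their outer faces flush with the legs' outer faces.

B is a four-legged stool. The seat is 293×252 mm, 25 mm thick, top at z = 416 mm. It stands on four round legs, each 46 mm in diameter, from z = 0 to the seat underside, each leg's axis is inset half a diameter from the nearest pair of seat edges (so the leg's bounding box is flush with the corner).

C is a straight ladder. Two 41×62 mm vertical rails, 1991 mm tall, stand 357 mm apart (outside-to-outside) with their front faces coplanar on the −y side. 6 rungs, each 62 mm deep and 32 mm tall, span between the inner faces of the rails, front faces flush with the rails. The lowest rung's underside is at z = 219 mm and rungs are spaced 303 mm apart (underside to underside).

Four stools sit around the table at the −y, +y, −x, +x sides. The ladder is on top of the table, centred.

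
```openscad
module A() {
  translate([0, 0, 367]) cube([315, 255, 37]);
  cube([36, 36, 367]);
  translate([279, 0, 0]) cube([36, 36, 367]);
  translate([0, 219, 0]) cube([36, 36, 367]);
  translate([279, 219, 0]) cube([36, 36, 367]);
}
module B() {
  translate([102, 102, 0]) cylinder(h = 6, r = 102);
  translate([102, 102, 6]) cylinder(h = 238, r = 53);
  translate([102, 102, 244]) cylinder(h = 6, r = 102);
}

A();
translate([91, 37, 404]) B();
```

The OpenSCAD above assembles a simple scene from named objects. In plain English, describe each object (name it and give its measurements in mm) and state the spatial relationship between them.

A is a simple wooden stool: a rectangular seat 315 mm (x) by 255 mm (y), 37 mm thick, top face at z = 404 mm, on four square legs, each 36×36 mm in cross-section. The legs rest on z = 0, each flush with a corner of the seat.

B is a spool: two coaxial disc flanges of radius 102 mm and thickness 6 mm, joined by a core cylinder of radius 53 mm and height 238 mm. The lower flange rests on z = 0 and the three cylinders share a vertical axis.

The spool is on top of the stool.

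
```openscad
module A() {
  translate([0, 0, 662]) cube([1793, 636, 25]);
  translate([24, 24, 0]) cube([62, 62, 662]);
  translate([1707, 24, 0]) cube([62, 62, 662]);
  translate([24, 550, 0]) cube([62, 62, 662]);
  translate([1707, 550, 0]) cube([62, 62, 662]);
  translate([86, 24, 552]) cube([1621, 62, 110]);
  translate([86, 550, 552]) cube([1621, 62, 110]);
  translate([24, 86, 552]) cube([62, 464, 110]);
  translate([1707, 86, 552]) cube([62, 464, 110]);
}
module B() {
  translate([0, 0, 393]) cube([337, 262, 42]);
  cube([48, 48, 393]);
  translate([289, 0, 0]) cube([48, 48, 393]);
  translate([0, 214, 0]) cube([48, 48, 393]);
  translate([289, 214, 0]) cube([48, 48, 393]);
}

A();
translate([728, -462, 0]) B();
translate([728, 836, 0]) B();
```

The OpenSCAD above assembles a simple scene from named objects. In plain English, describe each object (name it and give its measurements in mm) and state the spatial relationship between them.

A is a table: top 1793 mm (x) × 636 mm (y), 25 mm thick, upper face at z = 687 mm, on four 62×62 mm square legs, each inset 24 mm from the nearest pair of top edges, running from z = 0 to the bottom of the top. Four apron rails, 62 mm thick and 110 mm tall, run between adjacent legs with their top edges flush with the underside of the top and their outer faces flush with the legs' outer faces.

B is a four-legged stool. The seat is 337×262 mm, 42 mm thick, top at z = 435 mm. It stands on four square legs, each 48×48 mm in cross-section, from z = 0 to the seat underside, each flush with a corner of the seat.

Two stools sit around the table at the −y, +y sides.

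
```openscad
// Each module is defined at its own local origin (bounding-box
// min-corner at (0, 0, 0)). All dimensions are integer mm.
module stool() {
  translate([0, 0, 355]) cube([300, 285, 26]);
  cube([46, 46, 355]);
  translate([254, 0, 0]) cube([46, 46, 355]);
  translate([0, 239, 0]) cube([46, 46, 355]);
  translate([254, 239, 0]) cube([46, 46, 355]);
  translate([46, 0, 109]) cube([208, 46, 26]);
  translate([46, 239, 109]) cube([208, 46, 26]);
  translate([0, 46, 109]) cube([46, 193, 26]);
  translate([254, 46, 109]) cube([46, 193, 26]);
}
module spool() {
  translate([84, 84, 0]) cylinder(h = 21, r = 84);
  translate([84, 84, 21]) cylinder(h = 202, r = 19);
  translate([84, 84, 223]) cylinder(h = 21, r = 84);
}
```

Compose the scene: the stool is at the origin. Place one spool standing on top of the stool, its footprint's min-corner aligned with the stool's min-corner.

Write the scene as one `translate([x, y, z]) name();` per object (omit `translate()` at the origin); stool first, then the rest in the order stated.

stool();
translate([0, 0, 381]) spool();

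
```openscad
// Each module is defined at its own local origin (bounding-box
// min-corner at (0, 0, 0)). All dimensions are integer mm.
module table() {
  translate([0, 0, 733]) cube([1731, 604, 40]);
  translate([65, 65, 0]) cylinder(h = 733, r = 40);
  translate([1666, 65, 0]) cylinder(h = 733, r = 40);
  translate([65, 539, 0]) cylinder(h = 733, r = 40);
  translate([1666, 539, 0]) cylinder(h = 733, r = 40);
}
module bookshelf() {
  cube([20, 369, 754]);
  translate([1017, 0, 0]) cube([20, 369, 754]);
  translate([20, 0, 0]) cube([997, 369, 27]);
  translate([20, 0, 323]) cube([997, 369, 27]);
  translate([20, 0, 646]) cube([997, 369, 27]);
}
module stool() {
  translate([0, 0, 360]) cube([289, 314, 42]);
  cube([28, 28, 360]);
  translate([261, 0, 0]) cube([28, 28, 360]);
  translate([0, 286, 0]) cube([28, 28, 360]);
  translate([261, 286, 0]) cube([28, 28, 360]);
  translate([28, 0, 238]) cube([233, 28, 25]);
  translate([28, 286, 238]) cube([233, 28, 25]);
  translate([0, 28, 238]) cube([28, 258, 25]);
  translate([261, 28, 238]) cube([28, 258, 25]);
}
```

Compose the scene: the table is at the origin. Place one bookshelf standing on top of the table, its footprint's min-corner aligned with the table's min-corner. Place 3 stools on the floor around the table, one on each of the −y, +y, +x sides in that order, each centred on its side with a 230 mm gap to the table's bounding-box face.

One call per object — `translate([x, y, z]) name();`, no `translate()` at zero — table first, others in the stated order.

table();
translate([0, 0, 773]) bookshelf();
translate([721, -544, 0]) stool();
translate([721, 834, 0]) stool();
translate([1961, 145, 0]) stool();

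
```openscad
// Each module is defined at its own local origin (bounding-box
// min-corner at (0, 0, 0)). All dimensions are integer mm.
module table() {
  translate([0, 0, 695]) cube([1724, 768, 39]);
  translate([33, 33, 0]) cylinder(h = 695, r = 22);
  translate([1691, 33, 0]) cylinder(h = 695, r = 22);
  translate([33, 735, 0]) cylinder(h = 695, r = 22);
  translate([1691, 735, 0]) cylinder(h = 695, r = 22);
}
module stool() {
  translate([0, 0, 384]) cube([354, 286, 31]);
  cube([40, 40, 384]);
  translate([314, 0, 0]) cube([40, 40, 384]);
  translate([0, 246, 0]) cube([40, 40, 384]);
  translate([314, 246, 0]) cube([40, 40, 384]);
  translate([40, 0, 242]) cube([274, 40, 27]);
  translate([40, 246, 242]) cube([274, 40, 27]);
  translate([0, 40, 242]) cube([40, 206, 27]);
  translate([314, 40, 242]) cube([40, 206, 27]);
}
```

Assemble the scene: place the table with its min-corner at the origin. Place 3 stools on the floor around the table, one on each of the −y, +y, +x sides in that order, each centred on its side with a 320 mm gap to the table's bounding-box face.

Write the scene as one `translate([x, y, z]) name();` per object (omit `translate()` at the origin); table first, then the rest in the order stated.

table();
translate([685, -606, 0]) stool();
translate([685, 1088, 0]) stool();
translate([2044, 241, 0]) stool();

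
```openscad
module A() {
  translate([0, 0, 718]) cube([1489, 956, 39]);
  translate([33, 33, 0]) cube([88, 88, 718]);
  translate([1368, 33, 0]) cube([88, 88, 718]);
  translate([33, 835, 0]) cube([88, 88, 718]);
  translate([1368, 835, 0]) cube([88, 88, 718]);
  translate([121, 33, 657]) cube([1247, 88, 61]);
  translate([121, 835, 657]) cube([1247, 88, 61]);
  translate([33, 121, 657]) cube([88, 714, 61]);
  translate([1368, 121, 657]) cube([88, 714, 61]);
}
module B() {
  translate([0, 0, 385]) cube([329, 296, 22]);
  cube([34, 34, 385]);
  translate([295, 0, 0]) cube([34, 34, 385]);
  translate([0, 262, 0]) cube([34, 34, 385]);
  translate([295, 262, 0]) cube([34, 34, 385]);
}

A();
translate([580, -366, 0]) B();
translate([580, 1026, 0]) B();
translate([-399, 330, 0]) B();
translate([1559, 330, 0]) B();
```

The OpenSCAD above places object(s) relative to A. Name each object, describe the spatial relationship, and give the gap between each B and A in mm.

Each stool's nearest face is 70 mm from the table's bounding box.

A is a table. B is a stool. Four stools sit around the table at the −y, +y, −x, +x sides. The gap between each stool and the table is 70 mm.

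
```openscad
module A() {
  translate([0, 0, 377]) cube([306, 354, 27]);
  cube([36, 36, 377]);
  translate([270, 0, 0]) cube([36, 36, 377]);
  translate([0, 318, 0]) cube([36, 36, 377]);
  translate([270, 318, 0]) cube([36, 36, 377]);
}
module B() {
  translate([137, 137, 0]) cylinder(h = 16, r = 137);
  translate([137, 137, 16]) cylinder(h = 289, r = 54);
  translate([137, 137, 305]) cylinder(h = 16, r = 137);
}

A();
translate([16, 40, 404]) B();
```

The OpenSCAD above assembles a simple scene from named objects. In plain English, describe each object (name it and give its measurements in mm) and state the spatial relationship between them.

A is a four-legged stool. The seat is 306×354 mm, 27 mm thick, top at z = 404 mm. It stands on four square legs, each 36×36 mm in cross-section, from z = 0 to the seat underside, each flush with a corner of the seat.

B is a spool: two coaxial disc flanges of radius 137 mm and thickness 16 mm, joined by a core cylinder of radius 54 mm and height 289 mm. The lower flange rests on z = 0 and the three cylinders share a vertical axis.

The spool is on top of the stool, centred.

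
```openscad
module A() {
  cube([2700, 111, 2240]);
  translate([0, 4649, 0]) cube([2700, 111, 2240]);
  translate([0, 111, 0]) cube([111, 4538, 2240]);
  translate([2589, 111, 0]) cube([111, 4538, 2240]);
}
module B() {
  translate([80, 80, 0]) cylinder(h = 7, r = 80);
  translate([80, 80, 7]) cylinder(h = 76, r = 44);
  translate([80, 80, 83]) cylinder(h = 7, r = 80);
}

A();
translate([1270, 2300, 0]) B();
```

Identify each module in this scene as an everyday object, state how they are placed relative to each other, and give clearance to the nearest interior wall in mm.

Clearances: x = 1159, y = 2189; minimum 1159 mm.

A is a house frame. B is a spool. The spool sits inside the house frame, centred. The clearance to the nearest interior wall is 1159 mm.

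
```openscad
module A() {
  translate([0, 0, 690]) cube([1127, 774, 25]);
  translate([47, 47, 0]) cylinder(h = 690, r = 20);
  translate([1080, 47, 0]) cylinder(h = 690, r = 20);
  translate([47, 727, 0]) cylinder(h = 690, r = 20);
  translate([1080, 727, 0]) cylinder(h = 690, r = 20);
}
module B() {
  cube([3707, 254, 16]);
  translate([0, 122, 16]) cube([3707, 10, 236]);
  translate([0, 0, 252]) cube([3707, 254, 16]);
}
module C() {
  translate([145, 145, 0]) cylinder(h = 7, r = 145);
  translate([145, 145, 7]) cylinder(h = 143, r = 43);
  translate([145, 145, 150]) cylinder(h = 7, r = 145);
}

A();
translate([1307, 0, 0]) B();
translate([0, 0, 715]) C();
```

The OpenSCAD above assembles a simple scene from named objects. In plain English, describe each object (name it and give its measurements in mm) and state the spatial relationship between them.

A is a table with a 1127×774 mm rectangular top, 25 mm thick, top surface at z = 715 mm, supported by four round legs of 40 mm diameter, each leg's bounding box inset 27 mm from the nearest pair of top edges, running from the floor.

B is an I-beam lying along x, 3707 mm long. Overall section height 268 mm. Two flanges 254 mm wide (y) and 16 mm thick, one on the floor and one at the top; a web 10 mm thick runs between them, centred on the flange width.

C is a spool: two coaxial disc flanges of radius 145 mm and thickness 7 mm, joined by a core cylinder of radius 43 mm and height 143 mm. The lower flange rests on z = 0 and the three cylinders share a vertical axis.

The I-beam is on the floor beside the table on its +x side. The spool is on top of the table.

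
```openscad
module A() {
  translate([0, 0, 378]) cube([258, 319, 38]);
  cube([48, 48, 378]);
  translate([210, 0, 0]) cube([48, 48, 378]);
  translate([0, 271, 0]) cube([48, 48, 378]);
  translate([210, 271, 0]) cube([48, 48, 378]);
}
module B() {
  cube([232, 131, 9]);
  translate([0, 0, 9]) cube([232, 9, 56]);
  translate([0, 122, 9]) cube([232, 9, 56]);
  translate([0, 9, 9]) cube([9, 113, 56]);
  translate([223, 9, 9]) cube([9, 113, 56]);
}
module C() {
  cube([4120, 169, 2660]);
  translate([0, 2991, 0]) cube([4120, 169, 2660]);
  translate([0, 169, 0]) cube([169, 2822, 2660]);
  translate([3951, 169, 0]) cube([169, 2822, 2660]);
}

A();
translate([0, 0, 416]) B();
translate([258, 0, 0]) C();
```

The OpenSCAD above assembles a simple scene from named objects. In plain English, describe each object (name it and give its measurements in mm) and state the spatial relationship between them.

A is a four-legged stool. The seat is 258×319 mm, 38 mm thick, top at z = 416 mm. It stands on four square legs, each 48×48 mm in cross-section, from z = 0 to the seat underside, each flush with a corner of the seat.

B is an open-topped rectangular box: outside dimensions 232×131×65 mm, with a uniform wall and base thickness of 9 mm. The base is a full 232×131 slab on the floor; four walls sit on top of the base. The front and back walls (the −y and +y sides) span the full width; the two side walls fit between them.

C is the wall frame of a small rectangular building: four walls, each 2660 mm tall and 169 mm thick, enclosing a footprint 4120 mm (x) by 3160 mm (y) outside-to-outside, with no floor or roof. The front and back walls (the −y and +y sides) span the full width; the two side walls fit between them.

The open box is on top of the stool. The house frame is against the stool's +x side, with their −y faces flush.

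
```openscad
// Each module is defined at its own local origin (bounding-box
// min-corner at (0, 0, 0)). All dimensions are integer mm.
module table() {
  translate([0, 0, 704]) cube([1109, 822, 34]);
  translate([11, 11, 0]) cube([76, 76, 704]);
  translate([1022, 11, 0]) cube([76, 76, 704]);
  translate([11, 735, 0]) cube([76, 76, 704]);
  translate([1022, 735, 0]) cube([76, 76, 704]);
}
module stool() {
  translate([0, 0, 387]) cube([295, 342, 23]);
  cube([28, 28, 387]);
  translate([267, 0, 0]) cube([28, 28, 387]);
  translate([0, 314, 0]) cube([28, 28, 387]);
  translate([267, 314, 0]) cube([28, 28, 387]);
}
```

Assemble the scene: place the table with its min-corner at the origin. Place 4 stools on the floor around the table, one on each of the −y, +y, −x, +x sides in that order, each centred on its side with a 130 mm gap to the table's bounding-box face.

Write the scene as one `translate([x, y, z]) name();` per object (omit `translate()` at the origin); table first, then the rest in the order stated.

table();
translate([407, -472, 0]) stool();
translate([407, 952, 0]) stool();
translate([-425, 240, 0]) stool();
translate([1239, 240, 0]) stool();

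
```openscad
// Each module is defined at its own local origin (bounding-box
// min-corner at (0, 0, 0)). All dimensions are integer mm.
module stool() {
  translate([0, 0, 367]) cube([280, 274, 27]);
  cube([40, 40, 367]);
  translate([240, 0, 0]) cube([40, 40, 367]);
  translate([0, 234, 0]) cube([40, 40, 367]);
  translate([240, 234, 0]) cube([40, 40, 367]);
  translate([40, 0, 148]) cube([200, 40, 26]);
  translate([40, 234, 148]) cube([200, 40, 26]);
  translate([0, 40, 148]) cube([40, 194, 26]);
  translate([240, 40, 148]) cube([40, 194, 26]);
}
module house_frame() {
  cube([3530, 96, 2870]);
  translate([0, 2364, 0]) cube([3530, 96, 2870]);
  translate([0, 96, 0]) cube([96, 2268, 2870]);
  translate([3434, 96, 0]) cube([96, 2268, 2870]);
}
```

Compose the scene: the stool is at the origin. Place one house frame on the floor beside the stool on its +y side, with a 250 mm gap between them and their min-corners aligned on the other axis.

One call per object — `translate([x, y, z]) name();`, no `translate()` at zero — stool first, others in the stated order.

stool();
translate([0, 524, 0]) house_frame();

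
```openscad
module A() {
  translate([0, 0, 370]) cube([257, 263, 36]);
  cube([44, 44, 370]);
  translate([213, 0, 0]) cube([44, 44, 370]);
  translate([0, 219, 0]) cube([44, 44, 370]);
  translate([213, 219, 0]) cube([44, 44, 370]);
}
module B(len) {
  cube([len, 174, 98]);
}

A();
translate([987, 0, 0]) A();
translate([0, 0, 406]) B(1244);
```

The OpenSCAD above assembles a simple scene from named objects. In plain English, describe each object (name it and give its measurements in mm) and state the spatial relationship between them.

A is a four-legged stool. The seat is a 257×263×36 mm slab whose top surface is at z = 406 mm; four square legs, each 44×44 mm in cross-section, run from the floor (z = 0) to the underside of the seat, each flush with a corner of the seat.

B is a rectangular beam 1244 mm long (x), 174 mm deep (y), 98 mm thick (z).

The beam spans the tops of two stools placed 730 mm apart, resting at z = 406 mm.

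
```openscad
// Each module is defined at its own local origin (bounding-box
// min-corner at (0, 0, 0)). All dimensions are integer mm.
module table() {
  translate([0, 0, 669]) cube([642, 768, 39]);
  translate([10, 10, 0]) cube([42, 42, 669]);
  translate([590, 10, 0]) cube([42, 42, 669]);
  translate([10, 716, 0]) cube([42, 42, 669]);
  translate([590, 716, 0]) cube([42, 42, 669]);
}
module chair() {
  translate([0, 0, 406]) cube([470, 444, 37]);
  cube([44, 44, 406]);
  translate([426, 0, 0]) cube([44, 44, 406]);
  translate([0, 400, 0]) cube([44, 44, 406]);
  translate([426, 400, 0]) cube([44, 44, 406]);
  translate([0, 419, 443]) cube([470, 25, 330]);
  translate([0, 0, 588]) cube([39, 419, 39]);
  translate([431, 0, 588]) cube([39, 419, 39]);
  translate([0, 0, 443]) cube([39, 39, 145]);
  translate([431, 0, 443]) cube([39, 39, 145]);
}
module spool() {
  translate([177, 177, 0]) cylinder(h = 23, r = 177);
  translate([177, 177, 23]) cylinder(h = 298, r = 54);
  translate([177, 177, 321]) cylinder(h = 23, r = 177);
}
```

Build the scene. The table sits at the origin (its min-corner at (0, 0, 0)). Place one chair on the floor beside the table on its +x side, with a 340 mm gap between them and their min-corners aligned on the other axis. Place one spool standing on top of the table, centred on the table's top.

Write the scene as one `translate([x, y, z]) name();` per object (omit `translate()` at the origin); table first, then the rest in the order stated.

table();
translate([982, 0, 0]) chair();
translate([144, 207, 708]) spool();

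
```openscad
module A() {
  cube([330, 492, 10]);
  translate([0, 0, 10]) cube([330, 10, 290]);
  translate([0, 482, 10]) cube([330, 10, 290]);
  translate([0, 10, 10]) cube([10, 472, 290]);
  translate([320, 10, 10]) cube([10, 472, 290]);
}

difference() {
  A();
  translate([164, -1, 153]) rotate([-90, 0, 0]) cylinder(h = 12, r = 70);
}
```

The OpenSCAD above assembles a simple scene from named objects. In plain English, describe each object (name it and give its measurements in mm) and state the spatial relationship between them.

A is an open storage box with external size 330×492×300 mm and wall thickness 10 mm (the base is also 10 mm thick). The base covers the whole footprint; the four walls stand on the base, with the y-facing walls full-width and the x-facing walls fitting between their inner faces.

The open box has a circular hole of radius 70 mm through its front wall, centred at (x = 164, z = 153).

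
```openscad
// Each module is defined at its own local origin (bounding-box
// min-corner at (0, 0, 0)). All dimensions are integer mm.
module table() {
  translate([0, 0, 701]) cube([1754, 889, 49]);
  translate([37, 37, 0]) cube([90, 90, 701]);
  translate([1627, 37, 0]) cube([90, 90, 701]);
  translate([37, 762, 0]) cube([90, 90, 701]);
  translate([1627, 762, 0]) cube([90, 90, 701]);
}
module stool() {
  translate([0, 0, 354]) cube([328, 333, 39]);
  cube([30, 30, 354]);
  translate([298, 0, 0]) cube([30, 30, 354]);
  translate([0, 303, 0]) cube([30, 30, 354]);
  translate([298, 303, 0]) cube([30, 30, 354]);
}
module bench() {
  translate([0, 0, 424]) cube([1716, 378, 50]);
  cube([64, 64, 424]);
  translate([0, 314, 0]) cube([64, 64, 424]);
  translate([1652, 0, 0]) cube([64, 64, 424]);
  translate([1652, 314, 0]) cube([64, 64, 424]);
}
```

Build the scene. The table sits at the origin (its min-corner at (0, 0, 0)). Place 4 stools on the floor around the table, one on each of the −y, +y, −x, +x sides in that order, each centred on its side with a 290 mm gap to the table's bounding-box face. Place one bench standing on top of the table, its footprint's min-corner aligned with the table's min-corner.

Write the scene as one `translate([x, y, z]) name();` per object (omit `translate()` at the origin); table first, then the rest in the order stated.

table();
translate([713, -623, 0]) stool();
translate([713, 1179, 0]) stool();
translate([-618, 278, 0]) stool();
translate([2044, 278, 0]) stool();
translate([0, 0, 750]) bench();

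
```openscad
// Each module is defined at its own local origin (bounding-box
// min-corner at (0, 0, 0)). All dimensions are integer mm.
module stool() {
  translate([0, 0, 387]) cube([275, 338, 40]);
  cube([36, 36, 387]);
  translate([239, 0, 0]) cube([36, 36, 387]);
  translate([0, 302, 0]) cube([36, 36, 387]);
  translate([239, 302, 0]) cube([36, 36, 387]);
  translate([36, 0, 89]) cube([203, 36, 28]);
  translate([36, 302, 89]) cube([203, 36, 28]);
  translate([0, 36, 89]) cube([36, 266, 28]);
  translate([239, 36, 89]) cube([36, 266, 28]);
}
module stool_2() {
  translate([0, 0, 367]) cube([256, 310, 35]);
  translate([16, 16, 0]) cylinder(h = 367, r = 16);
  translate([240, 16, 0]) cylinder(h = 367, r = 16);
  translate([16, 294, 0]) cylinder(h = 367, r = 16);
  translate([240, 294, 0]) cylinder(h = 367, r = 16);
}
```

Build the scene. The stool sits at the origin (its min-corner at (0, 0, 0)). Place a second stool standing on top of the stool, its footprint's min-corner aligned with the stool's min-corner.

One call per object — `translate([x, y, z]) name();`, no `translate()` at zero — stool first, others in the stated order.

stool();
translate([0, 0, 427]) stool_2();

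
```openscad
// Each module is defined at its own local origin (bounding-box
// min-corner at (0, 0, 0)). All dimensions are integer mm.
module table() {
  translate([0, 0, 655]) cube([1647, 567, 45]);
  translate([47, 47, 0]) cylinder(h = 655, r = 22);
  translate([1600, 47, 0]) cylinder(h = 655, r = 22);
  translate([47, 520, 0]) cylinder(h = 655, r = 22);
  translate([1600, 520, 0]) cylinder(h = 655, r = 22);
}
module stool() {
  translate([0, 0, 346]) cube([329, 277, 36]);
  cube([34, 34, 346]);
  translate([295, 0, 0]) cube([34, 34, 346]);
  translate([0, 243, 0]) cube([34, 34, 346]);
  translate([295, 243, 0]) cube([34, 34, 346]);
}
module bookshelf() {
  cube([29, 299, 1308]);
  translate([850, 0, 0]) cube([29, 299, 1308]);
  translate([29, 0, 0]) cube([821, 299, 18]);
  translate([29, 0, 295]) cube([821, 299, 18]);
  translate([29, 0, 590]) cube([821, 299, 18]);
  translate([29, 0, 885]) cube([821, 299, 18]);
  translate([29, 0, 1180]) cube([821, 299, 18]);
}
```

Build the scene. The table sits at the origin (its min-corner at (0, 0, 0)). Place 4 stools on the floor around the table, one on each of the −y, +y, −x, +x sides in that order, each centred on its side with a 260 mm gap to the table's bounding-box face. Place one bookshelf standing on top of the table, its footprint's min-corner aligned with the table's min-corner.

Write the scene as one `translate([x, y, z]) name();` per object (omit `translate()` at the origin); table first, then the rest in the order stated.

table();
translate([659, -537, 0]) stool();
translate([659, 827, 0]) stool();
translate([-589, 145, 0]) stool();
translate([1907, 145, 0]) stool();
translate([0, 0, 700]) bookshelf();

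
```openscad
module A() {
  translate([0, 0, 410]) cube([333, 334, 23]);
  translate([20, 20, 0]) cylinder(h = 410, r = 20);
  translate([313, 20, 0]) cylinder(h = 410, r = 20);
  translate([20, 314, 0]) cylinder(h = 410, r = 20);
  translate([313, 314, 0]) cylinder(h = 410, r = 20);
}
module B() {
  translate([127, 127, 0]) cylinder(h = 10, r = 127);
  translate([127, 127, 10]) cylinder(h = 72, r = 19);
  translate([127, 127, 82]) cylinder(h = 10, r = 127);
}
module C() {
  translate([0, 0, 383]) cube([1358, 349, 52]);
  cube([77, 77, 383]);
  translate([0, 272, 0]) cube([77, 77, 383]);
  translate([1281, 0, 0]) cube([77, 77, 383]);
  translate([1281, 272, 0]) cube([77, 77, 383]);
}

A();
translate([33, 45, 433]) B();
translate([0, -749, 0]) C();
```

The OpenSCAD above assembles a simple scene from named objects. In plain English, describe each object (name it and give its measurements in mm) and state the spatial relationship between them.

A is a four-legged stool. The seat is 333×334 mm, 23 mm thick, top at z = 433 mm. It stands on four round legs, each 40 mm in diameter, from z = 0 to the seat underside, each leg's axis is inset half a diameter from the nearest pair of seat edges (so the leg's bounding box is flush with the corner).

B is a spool: two coaxial disc flanges of radius 127 mm and thickness 10 mm, joined by a core cylinder of radius 19 mm and height 72 mm. The lower flange rests on z = 0 and the three cylinders share a vertical axis.

C is a long wooden bench with a 1358 mm (x) × 349 mm (y) seat, 52 mm thick, its top surface 435 mm above the floor. Four 77 mm square legs at the seat corners, flush with the edges, run from z = 0 to the seat underside.

The spool is on top of the stool. The bench is on the floor beside the stool on its −y side.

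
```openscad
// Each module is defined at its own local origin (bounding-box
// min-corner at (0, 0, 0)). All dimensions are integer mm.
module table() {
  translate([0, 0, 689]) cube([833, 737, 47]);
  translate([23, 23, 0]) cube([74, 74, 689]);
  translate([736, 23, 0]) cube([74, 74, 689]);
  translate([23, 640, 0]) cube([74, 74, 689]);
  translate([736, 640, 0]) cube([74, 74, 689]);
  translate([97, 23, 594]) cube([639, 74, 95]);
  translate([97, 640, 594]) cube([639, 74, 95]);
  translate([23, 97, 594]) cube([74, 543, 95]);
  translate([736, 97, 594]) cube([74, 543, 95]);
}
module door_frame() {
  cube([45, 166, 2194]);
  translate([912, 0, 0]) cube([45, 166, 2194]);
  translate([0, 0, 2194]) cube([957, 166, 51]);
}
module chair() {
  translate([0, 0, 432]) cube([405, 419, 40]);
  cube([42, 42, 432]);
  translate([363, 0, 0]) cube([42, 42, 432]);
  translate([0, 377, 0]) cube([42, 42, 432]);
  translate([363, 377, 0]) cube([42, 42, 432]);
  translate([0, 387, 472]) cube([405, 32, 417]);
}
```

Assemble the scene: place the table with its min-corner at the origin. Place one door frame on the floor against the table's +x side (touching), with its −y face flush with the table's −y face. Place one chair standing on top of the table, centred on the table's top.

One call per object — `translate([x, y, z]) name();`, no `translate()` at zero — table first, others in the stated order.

table();
translate([833, 0, 0]) door_frame();
translate([214, 159, 736]) chair();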